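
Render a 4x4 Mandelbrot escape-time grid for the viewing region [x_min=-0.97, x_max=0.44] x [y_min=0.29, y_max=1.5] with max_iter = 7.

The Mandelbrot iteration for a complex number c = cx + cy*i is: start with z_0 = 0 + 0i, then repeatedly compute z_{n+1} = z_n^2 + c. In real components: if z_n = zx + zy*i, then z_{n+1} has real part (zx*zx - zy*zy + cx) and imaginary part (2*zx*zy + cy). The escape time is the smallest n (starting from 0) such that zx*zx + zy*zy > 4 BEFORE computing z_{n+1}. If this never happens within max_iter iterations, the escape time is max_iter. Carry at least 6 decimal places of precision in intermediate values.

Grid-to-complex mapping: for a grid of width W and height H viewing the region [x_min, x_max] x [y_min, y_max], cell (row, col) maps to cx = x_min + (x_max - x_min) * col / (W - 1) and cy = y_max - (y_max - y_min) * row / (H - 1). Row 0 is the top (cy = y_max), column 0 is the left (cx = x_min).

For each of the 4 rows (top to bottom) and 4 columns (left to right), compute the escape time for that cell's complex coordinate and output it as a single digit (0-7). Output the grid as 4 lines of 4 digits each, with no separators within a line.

Answer: 2222
3452
4774
7777

Derivation:
(row=0, col=0): c = -0.9700 + 1.5000i → escape time 2
(row=0, col=1): c = -0.5000 + 1.5000i → escape time 2
(row=0, col=2): c = -0.0300 + 1.5000i → escape time 2
(row=0, col=3): c = 0.4400 + 1.5000i → escape time 2
(row=1, col=0): c = -0.9700 + 1.0967i → escape time 3
(row=1, col=1): c = -0.5000 + 1.0967i → escape time 4
(row=1, col=2): c = -0.0300 + 1.0967i → escape time 5
(row=1, col=3): c = 0.4400 + 1.0967i → escape time 2
(row=2, col=0): c = -0.9700 + 0.6933i → escape time 4
(row=2, col=1): c = -0.5000 + 0.6933i → escape time 7
(row=2, col=2): c = -0.0300 + 0.6933i → escape time 7
(row=2, col=3): c = 0.4400 + 0.6933i → escape time 4
(row=3, col=0): c = -0.9700 + 0.2900i → escape time 7
(row=3, col=1): c = -0.5000 + 0.2900i → escape time 7
(row=3, col=2): c = -0.0300 + 0.2900i → escape time 7
(row=3, col=3): c = 0.4400 + 0.2900i → escape time 7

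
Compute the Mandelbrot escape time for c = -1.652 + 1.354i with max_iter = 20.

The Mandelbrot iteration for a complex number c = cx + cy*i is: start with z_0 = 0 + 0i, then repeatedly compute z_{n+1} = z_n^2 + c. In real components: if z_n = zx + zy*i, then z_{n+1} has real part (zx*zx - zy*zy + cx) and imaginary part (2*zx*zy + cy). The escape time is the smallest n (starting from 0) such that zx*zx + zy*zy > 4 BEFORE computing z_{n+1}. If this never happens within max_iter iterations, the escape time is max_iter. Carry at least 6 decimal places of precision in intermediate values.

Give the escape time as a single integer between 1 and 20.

z_0 = 0 + 0i, c = -1.6520 + 1.3540i
Iter 1: z = -1.6520 + 1.3540i, |z|^2 = 4.5624
Escaped at iteration 1

Answer: 1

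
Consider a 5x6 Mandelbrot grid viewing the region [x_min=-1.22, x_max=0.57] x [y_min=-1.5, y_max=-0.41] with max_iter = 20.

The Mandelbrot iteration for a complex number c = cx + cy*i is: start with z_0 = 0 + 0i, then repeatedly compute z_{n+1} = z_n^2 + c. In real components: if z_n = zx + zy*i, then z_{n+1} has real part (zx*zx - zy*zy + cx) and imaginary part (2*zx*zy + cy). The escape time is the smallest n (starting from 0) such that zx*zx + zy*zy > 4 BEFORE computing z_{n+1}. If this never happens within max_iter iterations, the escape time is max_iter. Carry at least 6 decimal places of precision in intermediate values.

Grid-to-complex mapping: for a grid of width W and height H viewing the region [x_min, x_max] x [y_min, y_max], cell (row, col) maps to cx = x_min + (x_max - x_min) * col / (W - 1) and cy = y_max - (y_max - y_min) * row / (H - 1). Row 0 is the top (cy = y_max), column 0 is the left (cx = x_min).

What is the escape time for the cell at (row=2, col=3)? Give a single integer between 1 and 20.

Answer: 5

Derivation:
z_0 = 0 + 0i, c = 0.1225 + -0.8460i
Iter 1: z = 0.1225 + -0.8460i, |z|^2 = 0.7307
Iter 2: z = -0.5782 + -1.0533i, |z|^2 = 1.4437
Iter 3: z = -0.6526 + 0.3720i, |z|^2 = 0.5642
Iter 4: z = 0.4099 + -1.3315i, |z|^2 = 1.9410
Iter 5: z = -1.4824 + -1.9376i, |z|^2 = 5.9521
Escaped at iteration 5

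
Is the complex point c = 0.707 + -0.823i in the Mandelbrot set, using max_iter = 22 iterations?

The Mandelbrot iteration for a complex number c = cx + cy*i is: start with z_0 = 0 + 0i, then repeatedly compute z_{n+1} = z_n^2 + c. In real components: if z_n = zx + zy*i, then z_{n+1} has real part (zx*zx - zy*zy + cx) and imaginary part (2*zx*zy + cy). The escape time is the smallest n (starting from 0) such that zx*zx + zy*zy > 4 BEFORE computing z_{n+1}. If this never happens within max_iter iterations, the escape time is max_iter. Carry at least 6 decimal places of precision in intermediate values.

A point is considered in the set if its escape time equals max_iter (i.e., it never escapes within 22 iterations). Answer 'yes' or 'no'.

z_0 = 0 + 0i, c = 0.7070 + -0.8230i
Iter 1: z = 0.7070 + -0.8230i, |z|^2 = 1.1772
Iter 2: z = 0.5295 + -1.9867i, |z|^2 = 4.2275
Escaped at iteration 2

Answer: no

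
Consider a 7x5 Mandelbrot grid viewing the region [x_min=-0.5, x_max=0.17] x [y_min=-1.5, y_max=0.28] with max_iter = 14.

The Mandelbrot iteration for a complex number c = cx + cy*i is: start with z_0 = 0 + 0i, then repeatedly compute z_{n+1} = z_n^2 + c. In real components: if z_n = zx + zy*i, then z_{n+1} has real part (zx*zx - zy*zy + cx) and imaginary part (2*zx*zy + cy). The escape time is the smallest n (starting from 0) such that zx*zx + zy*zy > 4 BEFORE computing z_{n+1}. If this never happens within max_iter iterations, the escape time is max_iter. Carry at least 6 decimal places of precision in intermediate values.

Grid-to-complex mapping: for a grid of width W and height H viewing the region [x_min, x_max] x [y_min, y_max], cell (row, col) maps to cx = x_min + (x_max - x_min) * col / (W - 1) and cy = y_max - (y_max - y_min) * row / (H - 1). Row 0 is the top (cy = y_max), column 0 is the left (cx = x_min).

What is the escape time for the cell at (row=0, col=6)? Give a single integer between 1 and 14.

z_0 = 0 + 0i, c = 0.1700 + 0.2800i
Iter 1: z = 0.1700 + 0.2800i, |z|^2 = 0.1073
Iter 2: z = 0.1205 + 0.3752i, |z|^2 = 0.1553
Iter 3: z = 0.0437 + 0.3704i, |z|^2 = 0.1391
Iter 4: z = 0.0347 + 0.3124i, |z|^2 = 0.0988
Iter 5: z = 0.0736 + 0.3017i, |z|^2 = 0.0964
Iter 6: z = 0.0844 + 0.3244i, |z|^2 = 0.1124
Iter 7: z = 0.0719 + 0.3348i, |z|^2 = 0.1172
Iter 8: z = 0.0631 + 0.3281i, |z|^2 = 0.1116
Iter 9: z = 0.0663 + 0.3214i, |z|^2 = 0.1077
Iter 10: z = 0.0711 + 0.3226i, |z|^2 = 0.1091
Iter 11: z = 0.0710 + 0.3259i, |z|^2 = 0.1112
Iter 12: z = 0.0688 + 0.3263i, |z|^2 = 0.1112
Iter 13: z = 0.0683 + 0.3249i, |z|^2 = 0.1102

Answer: 14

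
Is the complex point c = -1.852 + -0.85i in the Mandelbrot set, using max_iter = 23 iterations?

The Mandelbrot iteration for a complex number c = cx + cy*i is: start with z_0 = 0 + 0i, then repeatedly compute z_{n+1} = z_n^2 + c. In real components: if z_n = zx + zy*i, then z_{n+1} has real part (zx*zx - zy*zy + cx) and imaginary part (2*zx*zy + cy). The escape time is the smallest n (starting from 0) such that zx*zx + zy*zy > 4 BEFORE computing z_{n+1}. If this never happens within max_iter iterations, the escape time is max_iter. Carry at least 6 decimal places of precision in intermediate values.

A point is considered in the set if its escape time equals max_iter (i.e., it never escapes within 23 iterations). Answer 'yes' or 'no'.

Answer: no

Derivation:
z_0 = 0 + 0i, c = -1.8520 + -0.8500i
Iter 1: z = -1.8520 + -0.8500i, |z|^2 = 4.1524
Escaped at iteration 1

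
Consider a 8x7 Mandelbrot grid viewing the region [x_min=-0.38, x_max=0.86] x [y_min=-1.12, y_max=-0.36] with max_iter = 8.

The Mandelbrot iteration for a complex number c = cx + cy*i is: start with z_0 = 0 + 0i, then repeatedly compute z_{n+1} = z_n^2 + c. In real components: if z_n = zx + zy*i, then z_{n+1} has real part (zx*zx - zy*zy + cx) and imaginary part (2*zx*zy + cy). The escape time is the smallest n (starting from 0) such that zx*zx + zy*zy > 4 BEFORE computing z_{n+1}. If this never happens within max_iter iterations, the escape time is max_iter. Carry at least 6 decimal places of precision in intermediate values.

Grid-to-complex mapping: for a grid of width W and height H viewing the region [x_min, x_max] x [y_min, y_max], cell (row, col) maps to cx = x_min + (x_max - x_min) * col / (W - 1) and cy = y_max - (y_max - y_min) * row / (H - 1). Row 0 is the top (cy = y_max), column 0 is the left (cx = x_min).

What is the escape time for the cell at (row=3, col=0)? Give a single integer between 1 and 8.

Answer: 7

Derivation:
z_0 = 0 + 0i, c = -0.3800 + -0.7400i
Iter 1: z = -0.3800 + -0.7400i, |z|^2 = 0.6920
Iter 2: z = -0.7832 + -0.1776i, |z|^2 = 0.6449
Iter 3: z = 0.2019 + -0.4618i, |z|^2 = 0.2540
Iter 4: z = -0.5525 + -0.9264i, |z|^2 = 1.1636
Iter 5: z = -0.9330 + 0.2838i, |z|^2 = 0.9510
Iter 6: z = 0.4100 + -1.2695i, |z|^2 = 1.7797
Iter 7: z = -1.8235 + -1.7810i, |z|^2 = 6.4971
Escaped at iteration 7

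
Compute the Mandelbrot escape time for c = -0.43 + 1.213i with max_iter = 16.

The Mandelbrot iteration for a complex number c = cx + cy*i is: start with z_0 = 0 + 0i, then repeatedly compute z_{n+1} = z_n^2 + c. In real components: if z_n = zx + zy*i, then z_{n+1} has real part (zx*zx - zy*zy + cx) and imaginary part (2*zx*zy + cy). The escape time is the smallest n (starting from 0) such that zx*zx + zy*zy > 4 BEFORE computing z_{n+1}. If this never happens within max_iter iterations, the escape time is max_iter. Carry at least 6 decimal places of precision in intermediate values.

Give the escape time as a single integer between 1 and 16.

z_0 = 0 + 0i, c = -0.4300 + 1.2130i
Iter 1: z = -0.4300 + 1.2130i, |z|^2 = 1.6563
Iter 2: z = -1.7165 + 0.1698i, |z|^2 = 2.9751
Iter 3: z = 2.4874 + 0.6300i, |z|^2 = 6.5842
Escaped at iteration 3

Answer: 3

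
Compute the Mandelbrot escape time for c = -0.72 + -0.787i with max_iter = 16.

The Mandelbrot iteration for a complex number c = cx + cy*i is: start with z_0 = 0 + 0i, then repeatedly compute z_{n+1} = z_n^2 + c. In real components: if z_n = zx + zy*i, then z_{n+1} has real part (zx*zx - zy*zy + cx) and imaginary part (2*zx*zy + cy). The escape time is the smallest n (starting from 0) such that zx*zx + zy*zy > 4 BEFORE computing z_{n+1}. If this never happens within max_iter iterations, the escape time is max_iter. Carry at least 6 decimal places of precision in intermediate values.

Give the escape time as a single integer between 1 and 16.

Answer: 4

Derivation:
z_0 = 0 + 0i, c = -0.7200 + -0.7870i
Iter 1: z = -0.7200 + -0.7870i, |z|^2 = 1.1378
Iter 2: z = -0.8210 + 0.3463i, |z|^2 = 0.7939
Iter 3: z = -0.1659 + -1.3556i, |z|^2 = 1.8651
Iter 4: z = -2.5300 + -0.3372i, |z|^2 = 6.5148
Escaped at iteration 4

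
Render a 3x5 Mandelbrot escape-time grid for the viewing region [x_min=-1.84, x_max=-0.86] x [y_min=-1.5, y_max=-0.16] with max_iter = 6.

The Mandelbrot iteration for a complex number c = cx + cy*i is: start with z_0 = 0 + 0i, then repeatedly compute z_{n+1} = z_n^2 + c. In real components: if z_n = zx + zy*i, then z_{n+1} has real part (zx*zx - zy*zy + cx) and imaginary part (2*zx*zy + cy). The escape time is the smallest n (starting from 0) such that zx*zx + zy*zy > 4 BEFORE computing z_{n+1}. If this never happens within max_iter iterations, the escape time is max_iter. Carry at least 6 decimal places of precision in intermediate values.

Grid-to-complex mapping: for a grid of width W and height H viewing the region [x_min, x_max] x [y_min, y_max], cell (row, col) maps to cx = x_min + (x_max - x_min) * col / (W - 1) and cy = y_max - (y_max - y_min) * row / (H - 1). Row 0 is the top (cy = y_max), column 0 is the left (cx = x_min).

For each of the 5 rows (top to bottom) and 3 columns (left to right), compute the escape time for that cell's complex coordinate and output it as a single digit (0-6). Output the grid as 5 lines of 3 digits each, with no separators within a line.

Answer: 466
336
134
123
112

Derivation:
(row=0, col=0): c = -1.8400 + -0.1600i → escape time 4
(row=0, col=1): c = -1.3500 + -0.1600i → escape time 6
(row=0, col=2): c = -0.8600 + -0.1600i → escape time 6
(row=1, col=0): c = -1.8400 + -0.4950i → escape time 3
(row=1, col=1): c = -1.3500 + -0.4950i → escape time 3
(row=1, col=2): c = -0.8600 + -0.4950i → escape time 6
(row=2, col=0): c = -1.8400 + -0.8300i → escape time 1
(row=2, col=1): c = -1.3500 + -0.8300i → escape time 3
(row=2, col=2): c = -0.8600 + -0.8300i → escape time 4
(row=3, col=0): c = -1.8400 + -1.1650i → escape time 1
(row=3, col=1): c = -1.3500 + -1.1650i → escape time 2
(row=3, col=2): c = -0.8600 + -1.1650i → escape time 3
(row=4, col=0): c = -1.8400 + -1.5000i → escape time 1
(row=4, col=1): c = -1.3500 + -1.5000i → escape time 1
(row=4, col=2): c = -0.8600 + -1.5000i → escape time 2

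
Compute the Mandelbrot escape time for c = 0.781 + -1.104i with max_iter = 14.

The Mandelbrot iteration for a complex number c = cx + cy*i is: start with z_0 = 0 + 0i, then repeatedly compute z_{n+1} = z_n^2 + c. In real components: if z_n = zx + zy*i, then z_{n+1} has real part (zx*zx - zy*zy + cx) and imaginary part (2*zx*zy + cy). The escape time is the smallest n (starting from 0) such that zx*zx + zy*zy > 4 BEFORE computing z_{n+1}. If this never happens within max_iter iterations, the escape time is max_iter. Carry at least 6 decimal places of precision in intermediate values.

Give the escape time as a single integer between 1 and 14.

Answer: 2

Derivation:
z_0 = 0 + 0i, c = 0.7810 + -1.1040i
Iter 1: z = 0.7810 + -1.1040i, |z|^2 = 1.8288
Iter 2: z = 0.1721 + -2.8284i, |z|^2 = 8.0298
Escaped at iteration 2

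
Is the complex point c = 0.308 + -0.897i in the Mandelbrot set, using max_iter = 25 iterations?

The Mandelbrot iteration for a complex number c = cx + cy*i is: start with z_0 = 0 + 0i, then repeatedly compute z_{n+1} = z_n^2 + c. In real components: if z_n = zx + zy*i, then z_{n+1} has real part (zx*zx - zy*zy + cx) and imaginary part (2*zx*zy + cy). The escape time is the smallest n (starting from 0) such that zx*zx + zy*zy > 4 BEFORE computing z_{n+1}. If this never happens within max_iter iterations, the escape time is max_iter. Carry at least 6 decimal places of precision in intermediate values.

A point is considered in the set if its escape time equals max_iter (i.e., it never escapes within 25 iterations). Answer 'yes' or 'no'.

z_0 = 0 + 0i, c = 0.3080 + -0.8970i
Iter 1: z = 0.3080 + -0.8970i, |z|^2 = 0.8995
Iter 2: z = -0.4017 + -1.4496i, |z|^2 = 2.2626
Iter 3: z = -1.6318 + 0.2677i, |z|^2 = 2.7344
Iter 4: z = 2.8991 + -1.7707i, |z|^2 = 11.5401
Escaped at iteration 4

Answer: no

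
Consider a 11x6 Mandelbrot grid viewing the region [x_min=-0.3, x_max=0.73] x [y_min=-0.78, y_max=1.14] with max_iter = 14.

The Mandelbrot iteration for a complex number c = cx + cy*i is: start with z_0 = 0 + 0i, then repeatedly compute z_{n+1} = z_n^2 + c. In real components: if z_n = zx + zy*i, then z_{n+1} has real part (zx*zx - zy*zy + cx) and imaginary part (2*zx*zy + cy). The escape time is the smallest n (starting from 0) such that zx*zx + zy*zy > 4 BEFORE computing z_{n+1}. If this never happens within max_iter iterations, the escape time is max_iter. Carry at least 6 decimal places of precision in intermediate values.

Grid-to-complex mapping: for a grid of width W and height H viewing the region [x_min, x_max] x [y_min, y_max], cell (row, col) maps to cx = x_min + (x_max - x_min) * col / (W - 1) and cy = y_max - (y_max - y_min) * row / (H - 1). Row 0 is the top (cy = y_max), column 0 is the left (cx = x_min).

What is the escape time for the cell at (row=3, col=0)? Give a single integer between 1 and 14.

z_0 = 0 + 0i, c = -0.3000 + -0.0120i
Iter 1: z = -0.3000 + -0.0120i, |z|^2 = 0.0901
Iter 2: z = -0.2101 + -0.0048i, |z|^2 = 0.0442
Iter 3: z = -0.2559 + -0.0100i, |z|^2 = 0.0656
Iter 4: z = -0.2346 + -0.0069i, |z|^2 = 0.0551
Iter 5: z = -0.2450 + -0.0088i, |z|^2 = 0.0601
Iter 6: z = -0.2401 + -0.0077i, |z|^2 = 0.0577
Iter 7: z = -0.2424 + -0.0083i, |z|^2 = 0.0588
Iter 8: z = -0.2413 + -0.0080i, |z|^2 = 0.0583
Iter 9: z = -0.2418 + -0.0082i, |z|^2 = 0.0586
Iter 10: z = -0.2416 + -0.0081i, |z|^2 = 0.0584
Iter 11: z = -0.2417 + -0.0081i, |z|^2 = 0.0585
Iter 12: z = -0.2416 + -0.0081i, |z|^2 = 0.0585
Iter 13: z = -0.2417 + -0.0081i, |z|^2 = 0.0585

Answer: 14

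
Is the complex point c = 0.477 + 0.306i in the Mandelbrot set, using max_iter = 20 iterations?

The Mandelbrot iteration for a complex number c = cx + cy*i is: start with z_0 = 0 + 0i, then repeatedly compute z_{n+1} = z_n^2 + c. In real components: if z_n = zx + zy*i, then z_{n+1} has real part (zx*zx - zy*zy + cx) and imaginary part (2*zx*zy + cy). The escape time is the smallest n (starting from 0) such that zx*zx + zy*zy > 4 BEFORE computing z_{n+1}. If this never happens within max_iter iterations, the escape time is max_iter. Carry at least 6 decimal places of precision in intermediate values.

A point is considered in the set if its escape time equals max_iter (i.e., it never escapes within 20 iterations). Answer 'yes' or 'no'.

z_0 = 0 + 0i, c = 0.4770 + 0.3060i
Iter 1: z = 0.4770 + 0.3060i, |z|^2 = 0.3212
Iter 2: z = 0.6109 + 0.5979i, |z|^2 = 0.7307
Iter 3: z = 0.4927 + 1.0365i, |z|^2 = 1.3171
Iter 4: z = -0.3547 + 1.3274i, |z|^2 = 1.8877
Iter 5: z = -1.1591 + -0.6356i, |z|^2 = 1.7474
Iter 6: z = 1.4165 + 1.7793i, |z|^2 = 5.1725
Escaped at iteration 6

Answer: no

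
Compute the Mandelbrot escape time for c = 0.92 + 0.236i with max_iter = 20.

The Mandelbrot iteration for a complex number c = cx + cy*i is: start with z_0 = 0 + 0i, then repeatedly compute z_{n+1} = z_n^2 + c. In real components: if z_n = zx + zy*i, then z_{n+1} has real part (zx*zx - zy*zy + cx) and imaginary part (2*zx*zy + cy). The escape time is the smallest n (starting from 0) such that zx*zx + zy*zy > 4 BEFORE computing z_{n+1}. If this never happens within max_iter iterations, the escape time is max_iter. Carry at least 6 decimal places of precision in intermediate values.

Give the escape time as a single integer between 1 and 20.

z_0 = 0 + 0i, c = 0.9200 + 0.2360i
Iter 1: z = 0.9200 + 0.2360i, |z|^2 = 0.9021
Iter 2: z = 1.7107 + 0.6702i, |z|^2 = 3.3757
Iter 3: z = 3.3973 + 2.5292i, |z|^2 = 17.9382
Escaped at iteration 3

Answer: 3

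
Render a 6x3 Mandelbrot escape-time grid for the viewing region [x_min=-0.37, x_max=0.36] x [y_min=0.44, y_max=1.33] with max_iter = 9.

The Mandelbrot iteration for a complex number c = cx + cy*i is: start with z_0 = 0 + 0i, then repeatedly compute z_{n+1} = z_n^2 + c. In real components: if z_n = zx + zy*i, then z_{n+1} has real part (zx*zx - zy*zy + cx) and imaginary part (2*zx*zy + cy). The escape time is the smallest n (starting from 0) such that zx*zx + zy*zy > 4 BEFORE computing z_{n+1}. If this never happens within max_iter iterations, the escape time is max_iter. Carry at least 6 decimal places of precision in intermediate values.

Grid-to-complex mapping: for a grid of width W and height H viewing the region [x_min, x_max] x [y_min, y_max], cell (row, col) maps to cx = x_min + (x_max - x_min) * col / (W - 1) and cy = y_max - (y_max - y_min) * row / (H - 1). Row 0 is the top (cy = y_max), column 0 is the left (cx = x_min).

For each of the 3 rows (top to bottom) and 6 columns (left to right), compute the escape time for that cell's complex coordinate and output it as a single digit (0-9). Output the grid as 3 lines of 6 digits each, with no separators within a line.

(row=0, col=0): c = -0.3700 + 1.3300i → escape time 2
(row=0, col=1): c = -0.2240 + 1.3300i → escape time 2
(row=0, col=2): c = -0.0780 + 1.3300i → escape time 2
(row=0, col=3): c = 0.0680 + 1.3300i → escape time 2
(row=0, col=4): c = 0.2140 + 1.3300i → escape time 2
(row=0, col=5): c = 0.3600 + 1.3300i → escape time 2
(row=1, col=0): c = -0.3700 + 0.8850i → escape time 5
(row=1, col=1): c = -0.2240 + 0.8850i → escape time 9
(row=1, col=2): c = -0.0780 + 0.8850i → escape time 9
(row=1, col=3): c = 0.0680 + 0.8850i → escape time 6
(row=1, col=4): c = 0.2140 + 0.8850i → escape time 4
(row=1, col=5): c = 0.3600 + 0.8850i → escape time 4
(row=2, col=0): c = -0.3700 + 0.4400i → escape time 9
(row=2, col=1): c = -0.2240 + 0.4400i → escape time 9
(row=2, col=2): c = -0.0780 + 0.4400i → escape time 9
(row=2, col=3): c = 0.0680 + 0.4400i → escape time 9
(row=2, col=4): c = 0.2140 + 0.4400i → escape time 9
(row=2, col=5): c = 0.3600 + 0.4400i → escape time 9

Answer: 222222
599644
999999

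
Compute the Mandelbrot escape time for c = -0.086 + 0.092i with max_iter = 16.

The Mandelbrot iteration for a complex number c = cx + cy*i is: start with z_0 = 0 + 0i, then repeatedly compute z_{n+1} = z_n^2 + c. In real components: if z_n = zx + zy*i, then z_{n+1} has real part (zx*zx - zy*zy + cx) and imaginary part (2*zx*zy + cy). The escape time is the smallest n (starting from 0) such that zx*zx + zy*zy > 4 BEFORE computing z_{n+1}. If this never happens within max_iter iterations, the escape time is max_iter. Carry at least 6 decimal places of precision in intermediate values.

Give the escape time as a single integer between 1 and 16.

z_0 = 0 + 0i, c = -0.0860 + 0.0920i
Iter 1: z = -0.0860 + 0.0920i, |z|^2 = 0.0159
Iter 2: z = -0.0871 + 0.0762i, |z|^2 = 0.0134
Iter 3: z = -0.0842 + 0.0787i, |z|^2 = 0.0133
Iter 4: z = -0.0851 + 0.0787i, |z|^2 = 0.0134
Iter 5: z = -0.0850 + 0.0786i, |z|^2 = 0.0134
Iter 6: z = -0.0850 + 0.0786i, |z|^2 = 0.0134
Iter 7: z = -0.0850 + 0.0786i, |z|^2 = 0.0134
Iter 8: z = -0.0850 + 0.0786i, |z|^2 = 0.0134
Iter 9: z = -0.0850 + 0.0786i, |z|^2 = 0.0134
Iter 10: z = -0.0850 + 0.0786i, |z|^2 = 0.0134
Iter 11: z = -0.0850 + 0.0786i, |z|^2 = 0.0134
Iter 12: z = -0.0850 + 0.0786i, |z|^2 = 0.0134
Iter 13: z = -0.0850 + 0.0786i, |z|^2 = 0.0134
Iter 14: z = -0.0850 + 0.0786i, |z|^2 = 0.0134
Iter 15: z = -0.0850 + 0.0786i, |z|^2 = 0.0134

Answer: 16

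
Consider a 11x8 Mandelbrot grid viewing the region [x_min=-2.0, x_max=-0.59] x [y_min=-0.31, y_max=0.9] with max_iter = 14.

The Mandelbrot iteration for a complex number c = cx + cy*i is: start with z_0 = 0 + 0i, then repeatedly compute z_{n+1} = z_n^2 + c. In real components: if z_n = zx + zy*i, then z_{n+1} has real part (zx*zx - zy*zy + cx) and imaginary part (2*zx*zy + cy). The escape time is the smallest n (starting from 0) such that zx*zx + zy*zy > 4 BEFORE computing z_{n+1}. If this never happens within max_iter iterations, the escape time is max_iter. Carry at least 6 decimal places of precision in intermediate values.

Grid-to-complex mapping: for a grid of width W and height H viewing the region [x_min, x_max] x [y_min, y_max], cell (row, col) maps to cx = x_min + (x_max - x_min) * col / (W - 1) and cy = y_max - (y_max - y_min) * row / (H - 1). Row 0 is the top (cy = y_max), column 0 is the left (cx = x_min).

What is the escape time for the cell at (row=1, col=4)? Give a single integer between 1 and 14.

Answer: 3

Derivation:
z_0 = 0 + 0i, c = -1.4360 + 0.7271i
Iter 1: z = -1.4360 + 0.7271i, |z|^2 = 2.5908
Iter 2: z = 0.0974 + -1.3612i, |z|^2 = 1.8624
Iter 3: z = -3.2794 + 0.4621i, |z|^2 = 10.9681
Escaped at iteration 3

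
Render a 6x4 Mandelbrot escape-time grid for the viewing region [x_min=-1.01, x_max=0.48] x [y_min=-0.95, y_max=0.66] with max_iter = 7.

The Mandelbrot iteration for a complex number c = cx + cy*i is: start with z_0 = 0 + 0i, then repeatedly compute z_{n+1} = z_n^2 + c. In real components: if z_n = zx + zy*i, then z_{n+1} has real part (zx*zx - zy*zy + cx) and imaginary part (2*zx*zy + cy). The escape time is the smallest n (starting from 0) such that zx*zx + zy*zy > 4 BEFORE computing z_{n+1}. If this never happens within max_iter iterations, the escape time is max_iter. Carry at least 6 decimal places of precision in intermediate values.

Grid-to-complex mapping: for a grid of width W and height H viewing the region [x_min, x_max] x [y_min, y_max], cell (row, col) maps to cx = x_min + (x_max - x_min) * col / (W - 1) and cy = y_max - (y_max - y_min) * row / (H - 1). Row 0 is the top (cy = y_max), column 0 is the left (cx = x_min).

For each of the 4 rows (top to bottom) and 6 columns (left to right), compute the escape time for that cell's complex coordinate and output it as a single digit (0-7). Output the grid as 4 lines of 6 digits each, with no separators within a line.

Answer: 457774
777775
677776
345743

Derivation:
(row=0, col=0): c = -1.0100 + 0.6600i → escape time 4
(row=0, col=1): c = -0.7120 + 0.6600i → escape time 5
(row=0, col=2): c = -0.4140 + 0.6600i → escape time 7
(row=0, col=3): c = -0.1160 + 0.6600i → escape time 7
(row=0, col=4): c = 0.1820 + 0.6600i → escape time 7
(row=0, col=5): c = 0.4800 + 0.6600i → escape time 4
(row=1, col=0): c = -1.0100 + 0.1233i → escape time 7
(row=1, col=1): c = -0.7120 + 0.1233i → escape time 7
(row=1, col=2): c = -0.4140 + 0.1233i → escape time 7
(row=1, col=3): c = -0.1160 + 0.1233i → escape time 7
(row=1, col=4): c = 0.1820 + 0.1233i → escape time 7
(row=1, col=5): c = 0.4800 + 0.1233i → escape time 5
(row=2, col=0): c = -1.0100 + -0.4133i → escape time 6
(row=2, col=1): c = -0.7120 + -0.4133i → escape time 7
(row=2, col=2): c = -0.4140 + -0.4133i → escape time 7
(row=2, col=3): c = -0.1160 + -0.4133i → escape time 7
(row=2, col=4): c = 0.1820 + -0.4133i → escape time 7
(row=2, col=5): c = 0.4800 + -0.4133i → escape time 6
(row=3, col=0): c = -1.0100 + -0.9500i → escape time 3
(row=3, col=1): c = -0.7120 + -0.9500i → escape time 4
(row=3, col=2): c = -0.4140 + -0.9500i → escape time 5
(row=3, col=3): c = -0.1160 + -0.9500i → escape time 7
(row=3, col=4): c = 0.1820 + -0.9500i → escape time 4
(row=3, col=5): c = 0.4800 + -0.9500i → escape time 3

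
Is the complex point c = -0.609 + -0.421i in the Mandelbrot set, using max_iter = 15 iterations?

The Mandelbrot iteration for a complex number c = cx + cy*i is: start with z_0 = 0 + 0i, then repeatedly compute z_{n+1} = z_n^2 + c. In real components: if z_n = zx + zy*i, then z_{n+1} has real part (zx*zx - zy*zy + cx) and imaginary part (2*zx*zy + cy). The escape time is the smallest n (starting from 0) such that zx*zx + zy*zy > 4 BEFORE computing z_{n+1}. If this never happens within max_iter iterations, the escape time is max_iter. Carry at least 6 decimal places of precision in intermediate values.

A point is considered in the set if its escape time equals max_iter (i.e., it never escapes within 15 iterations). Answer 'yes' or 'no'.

z_0 = 0 + 0i, c = -0.6090 + -0.4210i
Iter 1: z = -0.6090 + -0.4210i, |z|^2 = 0.5481
Iter 2: z = -0.4154 + 0.0918i, |z|^2 = 0.1809
Iter 3: z = -0.4449 + -0.4972i, |z|^2 = 0.4452
Iter 4: z = -0.6583 + 0.0214i, |z|^2 = 0.4338
Iter 5: z = -0.1761 + -0.4492i, |z|^2 = 0.2328
Iter 6: z = -0.7798 + -0.2628i, |z|^2 = 0.6772
Iter 7: z = -0.0700 + -0.0111i, |z|^2 = 0.0050
Iter 8: z = -0.6042 + -0.4194i, |z|^2 = 0.5410
Iter 9: z = -0.4198 + 0.0859i, |z|^2 = 0.1836
Iter 10: z = -0.4401 + -0.4931i, |z|^2 = 0.4369
Iter 11: z = -0.6585 + 0.0130i, |z|^2 = 0.4337
Iter 12: z = -0.1756 + -0.4382i, |z|^2 = 0.2228
Iter 13: z = -0.7702 + -0.2671i, |z|^2 = 0.6645
Iter 14: z = -0.0872 + -0.0096i, |z|^2 = 0.0077
Did not escape in 15 iterations → in set

Answer: yes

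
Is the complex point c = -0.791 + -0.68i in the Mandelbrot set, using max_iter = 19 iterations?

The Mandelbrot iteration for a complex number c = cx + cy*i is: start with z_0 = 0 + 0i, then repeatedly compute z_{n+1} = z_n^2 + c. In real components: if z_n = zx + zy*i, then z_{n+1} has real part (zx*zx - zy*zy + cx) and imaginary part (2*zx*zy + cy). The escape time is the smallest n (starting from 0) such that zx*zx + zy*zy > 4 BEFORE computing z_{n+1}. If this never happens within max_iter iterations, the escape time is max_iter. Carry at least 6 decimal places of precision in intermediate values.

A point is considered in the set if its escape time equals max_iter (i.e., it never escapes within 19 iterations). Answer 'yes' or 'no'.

Answer: no

Derivation:
z_0 = 0 + 0i, c = -0.7910 + -0.6800i
Iter 1: z = -0.7910 + -0.6800i, |z|^2 = 1.0881
Iter 2: z = -0.6277 + 0.3958i, |z|^2 = 0.5507
Iter 3: z = -0.5536 + -1.1769i, |z|^2 = 1.6914
Iter 4: z = -1.8695 + 0.6230i, |z|^2 = 3.8832
Iter 5: z = 2.3160 + -3.0094i, |z|^2 = 14.4202
Escaped at iteration 5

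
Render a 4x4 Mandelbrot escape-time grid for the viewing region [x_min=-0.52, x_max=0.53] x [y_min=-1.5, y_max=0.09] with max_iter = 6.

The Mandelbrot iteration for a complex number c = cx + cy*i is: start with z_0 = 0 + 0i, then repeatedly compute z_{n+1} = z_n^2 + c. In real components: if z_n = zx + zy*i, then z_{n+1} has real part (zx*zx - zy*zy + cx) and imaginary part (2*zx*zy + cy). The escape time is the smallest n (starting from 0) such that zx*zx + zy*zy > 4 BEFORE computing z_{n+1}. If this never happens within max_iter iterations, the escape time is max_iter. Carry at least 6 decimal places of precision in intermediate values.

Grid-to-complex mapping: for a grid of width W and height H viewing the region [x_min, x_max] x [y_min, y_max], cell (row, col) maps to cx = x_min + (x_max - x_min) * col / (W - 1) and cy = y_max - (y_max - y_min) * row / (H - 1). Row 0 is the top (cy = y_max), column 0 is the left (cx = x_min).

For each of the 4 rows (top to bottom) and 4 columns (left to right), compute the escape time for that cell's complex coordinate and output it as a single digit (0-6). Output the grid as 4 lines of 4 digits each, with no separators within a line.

Answer: 6665
6664
4642
2222

Derivation:
(row=0, col=0): c = -0.5200 + 0.0900i → escape time 6
(row=0, col=1): c = -0.1700 + 0.0900i → escape time 6
(row=0, col=2): c = 0.1800 + 0.0900i → escape time 6
(row=0, col=3): c = 0.5300 + 0.0900i → escape time 5
(row=1, col=0): c = -0.5200 + -0.4400i → escape time 6
(row=1, col=1): c = -0.1700 + -0.4400i → escape time 6
(row=1, col=2): c = 0.1800 + -0.4400i → escape time 6
(row=1, col=3): c = 0.5300 + -0.4400i → escape time 4
(row=2, col=0): c = -0.5200 + -0.9700i → escape time 4
(row=2, col=1): c = -0.1700 + -0.9700i → escape time 6
(row=2, col=2): c = 0.1800 + -0.9700i → escape time 4
(row=2, col=3): c = 0.5300 + -0.9700i → escape time 2
(row=3, col=0): c = -0.5200 + -1.5000i → escape time 2
(row=3, col=1): c = -0.1700 + -1.5000i → escape time 2
(row=3, col=2): c = 0.1800 + -1.5000i → escape time 2
(row=3, col=3): c = 0.5300 + -1.5000i → escape time 2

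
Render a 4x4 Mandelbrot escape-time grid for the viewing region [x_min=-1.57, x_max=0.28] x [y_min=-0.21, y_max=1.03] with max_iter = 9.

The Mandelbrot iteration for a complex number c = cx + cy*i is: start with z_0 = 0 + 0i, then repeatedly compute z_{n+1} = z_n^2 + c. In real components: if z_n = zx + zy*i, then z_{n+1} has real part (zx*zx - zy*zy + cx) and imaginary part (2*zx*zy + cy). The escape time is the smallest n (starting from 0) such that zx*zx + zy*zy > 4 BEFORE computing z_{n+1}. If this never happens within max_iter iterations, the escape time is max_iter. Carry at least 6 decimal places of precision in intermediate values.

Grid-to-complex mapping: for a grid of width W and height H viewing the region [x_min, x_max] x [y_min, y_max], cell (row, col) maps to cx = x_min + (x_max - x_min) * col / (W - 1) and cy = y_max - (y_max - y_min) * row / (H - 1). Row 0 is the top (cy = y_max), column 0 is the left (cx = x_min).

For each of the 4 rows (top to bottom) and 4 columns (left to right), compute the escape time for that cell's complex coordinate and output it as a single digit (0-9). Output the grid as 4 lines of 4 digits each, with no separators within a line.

Answer: 2353
3499
5999
5999

Derivation:
(row=0, col=0): c = -1.5700 + 1.0300i → escape time 2
(row=0, col=1): c = -0.9533 + 1.0300i → escape time 3
(row=0, col=2): c = -0.3367 + 1.0300i → escape time 5
(row=0, col=3): c = 0.2800 + 1.0300i → escape time 3
(row=1, col=0): c = -1.5700 + 0.6167i → escape time 3
(row=1, col=1): c = -0.9533 + 0.6167i → escape time 4
(row=1, col=2): c = -0.3367 + 0.6167i → escape time 9
(row=1, col=3): c = 0.2800 + 0.6167i → escape time 9
(row=2, col=0): c = -1.5700 + 0.2033i → escape time 5
(row=2, col=1): c = -0.9533 + 0.2033i → escape time 9
(row=2, col=2): c = -0.3367 + 0.2033i → escape time 9
(row=2, col=3): c = 0.2800 + 0.2033i → escape time 9
(row=3, col=0): c = -1.5700 + -0.2100i → escape time 5
(row=3, col=1): c = -0.9533 + -0.2100i → escape time 9
(row=3, col=2): c = -0.3367 + -0.2100i → escape time 9
(row=3, col=3): c = 0.2800 + -0.2100i → escape time 9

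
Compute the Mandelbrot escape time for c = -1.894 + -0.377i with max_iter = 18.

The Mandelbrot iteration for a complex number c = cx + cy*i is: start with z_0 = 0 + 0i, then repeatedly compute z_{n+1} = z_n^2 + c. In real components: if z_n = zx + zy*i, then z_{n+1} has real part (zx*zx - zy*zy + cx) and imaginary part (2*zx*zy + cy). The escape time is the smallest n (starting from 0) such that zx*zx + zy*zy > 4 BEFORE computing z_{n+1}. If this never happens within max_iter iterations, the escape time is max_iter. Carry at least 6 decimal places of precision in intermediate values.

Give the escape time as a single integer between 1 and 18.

Answer: 3

Derivation:
z_0 = 0 + 0i, c = -1.8940 + -0.3770i
Iter 1: z = -1.8940 + -0.3770i, |z|^2 = 3.7294
Iter 2: z = 1.5511 + 1.0511i, |z|^2 = 3.5107
Iter 3: z = -0.5928 + 2.8837i, |z|^2 = 8.6670
Escaped at iteration 3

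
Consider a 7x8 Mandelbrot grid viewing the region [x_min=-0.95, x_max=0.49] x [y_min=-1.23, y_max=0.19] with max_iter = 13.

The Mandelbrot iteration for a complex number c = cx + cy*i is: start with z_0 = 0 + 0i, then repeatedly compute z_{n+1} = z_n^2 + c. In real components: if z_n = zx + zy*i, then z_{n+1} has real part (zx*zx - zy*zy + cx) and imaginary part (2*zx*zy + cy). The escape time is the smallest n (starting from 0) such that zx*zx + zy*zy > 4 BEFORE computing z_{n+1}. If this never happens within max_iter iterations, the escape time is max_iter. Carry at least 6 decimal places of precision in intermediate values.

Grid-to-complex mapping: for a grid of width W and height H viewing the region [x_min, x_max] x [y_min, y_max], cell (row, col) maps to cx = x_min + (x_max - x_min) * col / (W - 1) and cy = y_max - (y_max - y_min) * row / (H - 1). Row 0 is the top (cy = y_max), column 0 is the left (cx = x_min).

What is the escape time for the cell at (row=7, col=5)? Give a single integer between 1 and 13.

z_0 = 0 + 0i, c = 0.2500 + -1.2300i
Iter 1: z = 0.2500 + -1.2300i, |z|^2 = 1.5754
Iter 2: z = -1.2004 + -1.8450i, |z|^2 = 4.8450
Escaped at iteration 2

Answer: 2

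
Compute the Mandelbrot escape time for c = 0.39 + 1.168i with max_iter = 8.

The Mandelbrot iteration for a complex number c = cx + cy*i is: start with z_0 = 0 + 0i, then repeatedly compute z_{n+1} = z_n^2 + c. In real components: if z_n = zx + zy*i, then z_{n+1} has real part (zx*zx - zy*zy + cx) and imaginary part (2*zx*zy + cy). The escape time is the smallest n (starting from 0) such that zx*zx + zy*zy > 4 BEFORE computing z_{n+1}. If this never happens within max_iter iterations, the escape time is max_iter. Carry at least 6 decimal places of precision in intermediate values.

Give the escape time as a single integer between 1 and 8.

z_0 = 0 + 0i, c = 0.3900 + 1.1680i
Iter 1: z = 0.3900 + 1.1680i, |z|^2 = 1.5163
Iter 2: z = -0.8221 + 2.0790i, |z|^2 = 4.9983
Escaped at iteration 2

Answer: 2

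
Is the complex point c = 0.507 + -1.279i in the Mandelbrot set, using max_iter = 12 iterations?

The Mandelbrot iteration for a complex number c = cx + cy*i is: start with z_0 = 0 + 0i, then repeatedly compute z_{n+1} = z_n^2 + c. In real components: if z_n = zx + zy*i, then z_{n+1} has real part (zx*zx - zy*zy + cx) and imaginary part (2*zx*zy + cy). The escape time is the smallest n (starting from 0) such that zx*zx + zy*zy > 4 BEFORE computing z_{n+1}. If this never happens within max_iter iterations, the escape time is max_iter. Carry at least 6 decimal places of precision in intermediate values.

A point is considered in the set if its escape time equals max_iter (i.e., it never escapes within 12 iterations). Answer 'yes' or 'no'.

Answer: no

Derivation:
z_0 = 0 + 0i, c = 0.5070 + -1.2790i
Iter 1: z = 0.5070 + -1.2790i, |z|^2 = 1.8929
Iter 2: z = -0.8718 + -2.5759i, |z|^2 = 7.3953
Escaped at iteration 2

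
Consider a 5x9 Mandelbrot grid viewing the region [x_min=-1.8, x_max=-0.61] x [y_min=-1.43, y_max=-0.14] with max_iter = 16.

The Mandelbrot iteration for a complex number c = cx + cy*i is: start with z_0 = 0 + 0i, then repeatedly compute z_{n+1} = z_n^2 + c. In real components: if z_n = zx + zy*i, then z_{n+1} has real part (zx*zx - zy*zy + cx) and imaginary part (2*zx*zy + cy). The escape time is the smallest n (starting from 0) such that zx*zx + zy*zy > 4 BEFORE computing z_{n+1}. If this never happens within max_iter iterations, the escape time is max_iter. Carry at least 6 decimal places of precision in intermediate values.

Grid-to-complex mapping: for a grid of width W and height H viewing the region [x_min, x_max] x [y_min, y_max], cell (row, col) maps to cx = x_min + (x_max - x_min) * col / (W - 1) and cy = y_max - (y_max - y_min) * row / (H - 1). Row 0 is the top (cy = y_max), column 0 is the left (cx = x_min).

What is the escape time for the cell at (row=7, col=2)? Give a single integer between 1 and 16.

Answer: 2

Derivation:
z_0 = 0 + 0i, c = -1.2050 + -1.2688i
Iter 1: z = -1.2050 + -1.2688i, |z|^2 = 3.0618
Iter 2: z = -1.3627 + 1.7889i, |z|^2 = 5.0573
Escaped at iteration 2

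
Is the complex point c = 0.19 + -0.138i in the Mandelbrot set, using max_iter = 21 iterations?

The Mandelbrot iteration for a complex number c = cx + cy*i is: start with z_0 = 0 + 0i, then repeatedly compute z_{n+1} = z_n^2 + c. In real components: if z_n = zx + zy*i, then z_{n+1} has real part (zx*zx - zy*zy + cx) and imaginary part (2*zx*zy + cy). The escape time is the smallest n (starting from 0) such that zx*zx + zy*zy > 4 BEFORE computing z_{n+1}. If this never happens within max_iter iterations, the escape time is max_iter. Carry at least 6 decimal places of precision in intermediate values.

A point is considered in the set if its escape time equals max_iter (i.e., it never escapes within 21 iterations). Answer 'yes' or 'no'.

Answer: yes

Derivation:
z_0 = 0 + 0i, c = 0.1900 + -0.1380i
Iter 1: z = 0.1900 + -0.1380i, |z|^2 = 0.0551
Iter 2: z = 0.2071 + -0.1904i, |z|^2 = 0.0791
Iter 3: z = 0.1966 + -0.2169i, |z|^2 = 0.0857
Iter 4: z = 0.1816 + -0.2233i, |z|^2 = 0.0828
Iter 5: z = 0.1731 + -0.2191i, |z|^2 = 0.0780
Iter 6: z = 0.1720 + -0.2139i, |z|^2 = 0.0753
Iter 7: z = 0.1738 + -0.2116i, |z|^2 = 0.0750
Iter 8: z = 0.1755 + -0.2116i, |z|^2 = 0.0755
Iter 9: z = 0.1760 + -0.2122i, |z|^2 = 0.0760
Iter 10: z = 0.1759 + -0.2127i, |z|^2 = 0.0762
Iter 11: z = 0.1757 + -0.2129i, |z|^2 = 0.0762
Iter 12: z = 0.1756 + -0.2128i, |z|^2 = 0.0761
Iter 13: z = 0.1755 + -0.2127i, |z|^2 = 0.0761
Iter 14: z = 0.1756 + -0.2127i, |z|^2 = 0.0761
Iter 15: z = 0.1756 + -0.2127i, |z|^2 = 0.0761
Iter 16: z = 0.1756 + -0.2127i, |z|^2 = 0.0761
Iter 17: z = 0.1756 + -0.2127i, |z|^2 = 0.0761
Iter 18: z = 0.1756 + -0.2127i, |z|^2 = 0.0761
Iter 19: z = 0.1756 + -0.2127i, |z|^2 = 0.0761
Iter 20: z = 0.1756 + -0.2127i, |z|^2 = 0.0761
Did not escape in 21 iterations → in set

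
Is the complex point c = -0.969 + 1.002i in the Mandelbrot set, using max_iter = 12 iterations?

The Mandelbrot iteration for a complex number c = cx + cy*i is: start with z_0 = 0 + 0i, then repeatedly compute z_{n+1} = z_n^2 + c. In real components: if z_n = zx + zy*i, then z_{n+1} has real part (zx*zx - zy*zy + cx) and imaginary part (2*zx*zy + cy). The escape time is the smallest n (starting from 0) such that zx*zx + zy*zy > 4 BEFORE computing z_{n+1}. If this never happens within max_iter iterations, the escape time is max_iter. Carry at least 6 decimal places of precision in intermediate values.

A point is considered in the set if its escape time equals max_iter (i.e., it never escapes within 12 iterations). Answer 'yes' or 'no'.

z_0 = 0 + 0i, c = -0.9690 + 1.0020i
Iter 1: z = -0.9690 + 1.0020i, |z|^2 = 1.9430
Iter 2: z = -1.0340 + -0.9399i, |z|^2 = 1.9526
Iter 3: z = -0.7831 + 2.9457i, |z|^2 = 9.2907
Escaped at iteration 3

Answer: no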